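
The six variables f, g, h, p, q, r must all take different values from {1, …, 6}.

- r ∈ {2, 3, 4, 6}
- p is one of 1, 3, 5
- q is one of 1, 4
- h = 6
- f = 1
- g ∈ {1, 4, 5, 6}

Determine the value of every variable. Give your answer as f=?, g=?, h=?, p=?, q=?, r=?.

f must be 1 (only option left). So g, p, q can't be 1.
That leaves h = 6. So g, r can't be 6.
q's domain is down to {4}, so q = 4. Strike 4 from g, r.
That leaves g = 5. Strike 5 from p.
That leaves p = 3. Eliminate 3 elsewhere: r.
That leaves r = 2.

f=1, g=5, h=6, p=3, q=4, r=2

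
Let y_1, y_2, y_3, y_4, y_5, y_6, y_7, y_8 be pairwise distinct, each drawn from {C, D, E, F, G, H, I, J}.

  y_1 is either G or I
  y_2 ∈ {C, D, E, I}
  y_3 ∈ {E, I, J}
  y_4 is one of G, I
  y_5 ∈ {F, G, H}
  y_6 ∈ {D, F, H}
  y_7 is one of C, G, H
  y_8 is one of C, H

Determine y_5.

F

The 8 variables draw from only 8 values {C, D, E, F, G, H, I, J}, so each is used; only y_3 can be J, hence y_3 = J.
Among the 7 still-open variables, E fits only y_2 (and all 7 values in {C, D, E, F, G, H, I} must be used), so y_2 = E.
Among the 6 still-open variables, D fits only y_6 (and all 6 values in {C, D, F, G, H, I} must be used), so y_6 = D.
The 5 still-open variables together cover exactly {C, F, G, H, I} — 5 values for 5 variables — and F appears only in y_5's list, so y_5 = F.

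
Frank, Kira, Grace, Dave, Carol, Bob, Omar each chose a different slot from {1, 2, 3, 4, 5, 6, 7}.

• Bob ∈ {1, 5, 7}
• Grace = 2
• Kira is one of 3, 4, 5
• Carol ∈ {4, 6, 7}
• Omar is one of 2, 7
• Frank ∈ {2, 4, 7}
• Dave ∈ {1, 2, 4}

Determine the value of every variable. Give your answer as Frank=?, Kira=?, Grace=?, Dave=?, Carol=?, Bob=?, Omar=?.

Frank=4, Kira=3, Grace=2, Dave=1, Carol=6, Bob=5, Omar=7

Grace has just one choice, so Grace = 2. Eliminate 2 elsewhere: Frank, Dave, Omar.
Omar's domain is down to {7}, so Omar = 7. Strike 7 from Frank, Carol, Bob.
That leaves Frank = 4. So Kira, Dave, Carol can't be 4.
Dave must be 1 (only option left). Strike 1 from Bob.
Carol has just one choice, so Carol = 6.
That leaves Bob = 5. Remove 5 from Kira.
Kira's domain is down to {3}, so Kira = 3.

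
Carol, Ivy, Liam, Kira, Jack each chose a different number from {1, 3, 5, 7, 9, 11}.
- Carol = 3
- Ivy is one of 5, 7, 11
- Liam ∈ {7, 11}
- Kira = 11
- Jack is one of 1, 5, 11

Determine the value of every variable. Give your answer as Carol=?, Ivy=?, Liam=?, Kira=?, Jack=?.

Carol's domain is down to {3}, so Carol = 3.
That leaves Kira = 11. So Ivy, Liam, Jack can't be 11.
Liam must be 7 (only option left). Remove 7 from Ivy.
Ivy has just one choice, so Ivy = 5. Remove 5 from Jack.
That leaves Jack = 1.

Carol=3, Ivy=5, Liam=7, Kira=11, Jack=1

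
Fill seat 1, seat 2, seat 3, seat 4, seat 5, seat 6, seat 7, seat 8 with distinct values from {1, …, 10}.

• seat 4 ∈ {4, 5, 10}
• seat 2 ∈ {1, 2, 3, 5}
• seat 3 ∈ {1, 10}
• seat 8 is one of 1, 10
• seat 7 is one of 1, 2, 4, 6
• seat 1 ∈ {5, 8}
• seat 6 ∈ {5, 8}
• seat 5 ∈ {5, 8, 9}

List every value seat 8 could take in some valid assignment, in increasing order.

1, 10

The 2 variables seat 1 and seat 6 are confined to {5, 8}, which locks those values in; drop them from seat 2, seat 4, seat 5.
seat 5 must be 9 (only option left).
seat 3 and seat 8 share exactly the 2 values {1, 10}; by pigeonhole those values go to them, so strike 1, 10 from seat 2, seat 4, seat 7.
seat 4 must be 4 (only option left). Strike 4 from seat 7.
No further eliminations apply; seat 8 can still be any of 1, 10.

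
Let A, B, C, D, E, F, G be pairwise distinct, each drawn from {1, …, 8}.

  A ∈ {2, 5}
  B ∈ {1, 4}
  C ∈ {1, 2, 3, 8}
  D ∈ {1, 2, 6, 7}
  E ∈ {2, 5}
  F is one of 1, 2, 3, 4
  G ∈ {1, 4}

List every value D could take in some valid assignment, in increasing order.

6, 7

The 2 variables A and E are confined to {2, 5}, which locks those values in; drop them from C, D, F.
B and G share exactly the 2 values {1, 4}; by pigeonhole those values go to them, so strike 1, 4 from C, D, F.
F must be 3 (only option left). So C can't be 3.
C's domain is down to {8}, so C = 8.
No further eliminations apply; D can still be any of 6, 7.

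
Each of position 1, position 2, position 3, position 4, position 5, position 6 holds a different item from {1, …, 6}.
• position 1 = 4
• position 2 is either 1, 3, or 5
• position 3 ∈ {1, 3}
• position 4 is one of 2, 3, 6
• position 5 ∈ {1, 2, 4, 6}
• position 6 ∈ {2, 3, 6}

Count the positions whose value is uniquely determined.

position 1's domain is down to {4}, so position 1 = 4. Eliminate 4 elsewhere: position 5.
The 5 still-open variables draw from only 5 values {1, 2, 3, 5, 6}, so each is used; only position 2 can be 5, hence position 2 = 5.
Determined: position 1=4, position 2=5. The other positions each still have more than one consistent value. That makes 2.

2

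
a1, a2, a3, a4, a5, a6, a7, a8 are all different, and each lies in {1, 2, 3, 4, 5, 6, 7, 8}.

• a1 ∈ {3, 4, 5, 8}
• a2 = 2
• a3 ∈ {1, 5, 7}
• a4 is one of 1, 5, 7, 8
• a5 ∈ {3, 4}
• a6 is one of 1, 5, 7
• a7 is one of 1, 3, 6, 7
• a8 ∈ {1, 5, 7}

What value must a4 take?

8

a2 has just one choice, so a2 = 2.
The 7 still-open variables draw from only 7 values {1, 3, 4, 5, 6, 7, 8}, so each is used; only a7 can be 6, hence a7 = 6.
The 3 variables a3, a6, a8 are confined to {1, 5, 7}, which locks those values in; drop them from a1, a4.
So a4 = 8.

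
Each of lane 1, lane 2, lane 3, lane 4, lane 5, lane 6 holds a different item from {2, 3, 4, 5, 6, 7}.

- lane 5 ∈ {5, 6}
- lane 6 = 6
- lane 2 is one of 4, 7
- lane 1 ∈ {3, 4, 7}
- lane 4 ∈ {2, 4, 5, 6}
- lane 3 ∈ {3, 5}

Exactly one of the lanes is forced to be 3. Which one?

lane 6's domain is down to {6}, so lane 6 = 6. Remove 6 from lane 4, lane 5.
lane 5 must be 5 (only option left). Remove 5 from lane 3, lane 4.
So 3 goes to lane 3.

lane 3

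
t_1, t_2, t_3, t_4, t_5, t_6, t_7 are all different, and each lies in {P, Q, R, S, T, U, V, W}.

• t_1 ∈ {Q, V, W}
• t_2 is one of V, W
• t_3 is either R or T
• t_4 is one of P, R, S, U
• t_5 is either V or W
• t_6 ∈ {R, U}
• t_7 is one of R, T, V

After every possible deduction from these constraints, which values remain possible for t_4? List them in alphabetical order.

P, S

The 2 variables t_2 and t_5 are confined to {V, W}, which locks those values in; drop them from t_1, t_7.
t_1 has just one choice, so t_1 = Q.
t_3 and t_7 share exactly the 2 values {R, T}; by pigeonhole those values go to them, so strike R, T from t_4, t_6.
t_6 must be U (only option left). So t_4 can't be U.
No further eliminations apply; t_4 can still be any of P, S.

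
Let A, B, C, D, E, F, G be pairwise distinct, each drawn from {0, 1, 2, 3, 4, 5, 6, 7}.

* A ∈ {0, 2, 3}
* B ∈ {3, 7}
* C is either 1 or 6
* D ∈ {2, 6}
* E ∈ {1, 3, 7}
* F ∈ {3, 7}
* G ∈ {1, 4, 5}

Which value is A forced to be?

B and F share exactly the 2 values {3, 7}; by pigeonhole those values go to them, so strike 3, 7 from A, E.
That leaves E = 1. So C, G can't be 1.
That leaves C = 6. So D can't be 6.
D has just one choice, so D = 2. Strike 2 from A.
So A = 0.

0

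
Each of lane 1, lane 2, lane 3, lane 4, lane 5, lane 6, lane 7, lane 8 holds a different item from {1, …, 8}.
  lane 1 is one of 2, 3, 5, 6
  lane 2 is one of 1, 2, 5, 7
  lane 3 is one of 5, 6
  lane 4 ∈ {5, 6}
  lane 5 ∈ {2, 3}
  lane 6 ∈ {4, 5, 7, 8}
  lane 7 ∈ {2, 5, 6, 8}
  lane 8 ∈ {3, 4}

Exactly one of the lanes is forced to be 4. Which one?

lane 8

The 8 variables draw from only 8 values {1, 2, 3, 4, 5, 6, 7, 8}, so each is used; only lane 2 can be 1, hence lane 2 = 1.
The 7 still-open variables draw from only 7 values {2, 3, 4, 5, 6, 7, 8}, so each is used; only lane 6 can be 7, hence lane 6 = 7.
Among the 6 still-open variables, 4 fits only lane 8 (and all 6 values in {2, 3, 4, 5, 6, 8} must be used), so lane 8 = 4.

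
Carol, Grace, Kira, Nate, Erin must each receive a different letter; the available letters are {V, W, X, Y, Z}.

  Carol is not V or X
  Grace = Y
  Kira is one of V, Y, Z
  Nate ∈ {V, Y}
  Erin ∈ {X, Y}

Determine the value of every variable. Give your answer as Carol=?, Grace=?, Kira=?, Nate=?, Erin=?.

Carol=W, Grace=Y, Kira=Z, Nate=V, Erin=X

Grace must be Y (only option left). Eliminate Y elsewhere: Carol, Kira, Nate, Erin.
Nate must be V (only option left). Remove V from Kira.
Erin has just one choice, so Erin = X.
Kira has just one choice, so Kira = Z. Strike Z from Carol.
That leaves Carol = W.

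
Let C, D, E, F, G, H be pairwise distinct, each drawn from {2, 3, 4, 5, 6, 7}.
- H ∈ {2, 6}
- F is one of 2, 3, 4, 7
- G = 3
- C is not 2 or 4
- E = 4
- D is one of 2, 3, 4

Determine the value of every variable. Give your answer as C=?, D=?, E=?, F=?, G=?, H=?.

E must be 4 (only option left). So D, F can't be 4.
That leaves G = 3. Strike 3 from C, D, F.
That leaves D = 2. So F, H can't be 2.
F must be 7 (only option left). Eliminate 7 elsewhere: C.
H must be 6 (only option left). So C can't be 6.
C has just one choice, so C = 5.

C=5, D=2, E=4, F=7, G=3, H=6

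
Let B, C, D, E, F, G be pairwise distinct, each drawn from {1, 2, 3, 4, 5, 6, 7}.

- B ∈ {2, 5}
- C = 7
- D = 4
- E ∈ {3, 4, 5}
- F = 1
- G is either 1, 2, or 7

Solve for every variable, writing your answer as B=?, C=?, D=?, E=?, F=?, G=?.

B=5, C=7, D=4, E=3, F=1, G=2

C's domain is down to {7}, so C = 7. Remove 7 from G.
D has just one choice, so D = 4. Eliminate 4 elsewhere: E.
That leaves F = 1. Eliminate 1 elsewhere: G.
G's domain is down to {2}, so G = 2. So B can't be 2.
B must be 5 (only option left). Eliminate 5 elsewhere: E.
E's domain is down to {3}, so E = 3.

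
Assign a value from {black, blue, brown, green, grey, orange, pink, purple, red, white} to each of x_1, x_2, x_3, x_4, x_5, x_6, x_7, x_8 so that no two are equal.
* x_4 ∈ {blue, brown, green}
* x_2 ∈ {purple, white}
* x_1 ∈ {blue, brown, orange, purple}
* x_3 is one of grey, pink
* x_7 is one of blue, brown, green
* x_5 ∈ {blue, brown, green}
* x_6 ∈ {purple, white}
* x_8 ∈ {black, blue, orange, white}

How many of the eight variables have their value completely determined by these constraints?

2

x_2 and x_6 share exactly the 2 values {purple, white}; by pigeonhole those values go to them, so strike purple, white from x_1, x_8.
The 3 variables x_4, x_5, x_7 are confined to {blue, brown, green}, which locks those values in; drop them from x_1, x_8.
x_1's domain is down to {orange}, so x_1 = orange. Strike orange from x_8.
x_8's domain is down to {black}, so x_8 = black.
Determined: x_1=orange, x_8=black. The other variables each still have more than one consistent value. That makes 2.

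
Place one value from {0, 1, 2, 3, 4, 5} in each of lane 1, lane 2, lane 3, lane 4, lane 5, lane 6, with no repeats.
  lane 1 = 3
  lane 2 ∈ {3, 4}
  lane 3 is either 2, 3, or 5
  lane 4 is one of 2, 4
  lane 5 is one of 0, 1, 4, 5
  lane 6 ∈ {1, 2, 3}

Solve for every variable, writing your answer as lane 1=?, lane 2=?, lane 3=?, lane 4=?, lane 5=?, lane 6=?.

lane 1 must be 3 (only option left). Remove 3 from lane 2, lane 3, lane 6.
lane 2's domain is down to {4}, so lane 2 = 4. Eliminate 4 elsewhere: lane 4, lane 5.
That leaves lane 4 = 2. Strike 2 from lane 3, lane 6.
That leaves lane 6 = 1. So lane 5 can't be 1.
lane 3 must be 5 (only option left). Remove 5 from lane 5.
That leaves lane 5 = 0.

lane 1=3, lane 2=4, lane 3=5, lane 4=2, lane 5=0, lane 6=1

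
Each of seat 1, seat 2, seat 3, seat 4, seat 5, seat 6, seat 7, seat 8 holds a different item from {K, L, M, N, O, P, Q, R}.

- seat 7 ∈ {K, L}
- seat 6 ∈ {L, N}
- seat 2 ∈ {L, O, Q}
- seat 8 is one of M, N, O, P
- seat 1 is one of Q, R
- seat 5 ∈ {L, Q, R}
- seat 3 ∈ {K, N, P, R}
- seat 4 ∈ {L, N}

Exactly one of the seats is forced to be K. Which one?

seat 7

The 8 variables together cover exactly {K, L, M, N, O, P, Q, R} — 8 values for 8 variables — and M appears only in seat 8's list, so seat 8 = M.
The 7 still-open variables together cover exactly {K, L, N, O, P, Q, R} — 7 values for 7 variables — and O appears only in seat 2's list, so seat 2 = O.
Among the 6 still-open variables, P fits only seat 3 (and all 6 values in {K, L, N, P, Q, R} must be used), so seat 3 = P.
The 5 still-open variables together cover exactly {K, L, N, Q, R} — 5 values for 5 variables — and K appears only in seat 7's list, so seat 7 = K.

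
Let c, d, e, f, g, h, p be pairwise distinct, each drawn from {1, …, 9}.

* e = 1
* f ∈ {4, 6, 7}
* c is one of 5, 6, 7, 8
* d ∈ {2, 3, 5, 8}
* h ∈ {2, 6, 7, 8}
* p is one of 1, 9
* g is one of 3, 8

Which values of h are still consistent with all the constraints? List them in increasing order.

e must be 1 (only option left). Strike 1 from p.
p has just one choice, so p = 9.
No further eliminations apply; h can still be any of 2, 6, 7, 8.

2, 6, 7, 8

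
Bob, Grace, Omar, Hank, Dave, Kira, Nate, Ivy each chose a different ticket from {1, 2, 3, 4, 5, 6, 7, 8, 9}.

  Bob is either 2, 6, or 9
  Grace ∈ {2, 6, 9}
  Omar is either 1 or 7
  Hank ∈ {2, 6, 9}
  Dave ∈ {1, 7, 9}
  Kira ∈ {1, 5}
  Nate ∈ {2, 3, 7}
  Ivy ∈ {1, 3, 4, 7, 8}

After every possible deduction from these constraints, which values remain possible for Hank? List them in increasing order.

Bob, Grace, Hank share exactly the 3 values {2, 6, 9}; by pigeonhole those values go to them, so strike 2, 6, 9 from Dave, Nate.
Omar and Dave share exactly the 2 values {1, 7}; by pigeonhole those values go to them, so strike 1, 7 from Kira, Nate, Ivy.
Kira has just one choice, so Kira = 5.
Nate's domain is down to {3}, so Nate = 3. Eliminate 3 elsewhere: Ivy.
No further eliminations apply; Hank can still be any of 2, 6, 9.

2, 6, 9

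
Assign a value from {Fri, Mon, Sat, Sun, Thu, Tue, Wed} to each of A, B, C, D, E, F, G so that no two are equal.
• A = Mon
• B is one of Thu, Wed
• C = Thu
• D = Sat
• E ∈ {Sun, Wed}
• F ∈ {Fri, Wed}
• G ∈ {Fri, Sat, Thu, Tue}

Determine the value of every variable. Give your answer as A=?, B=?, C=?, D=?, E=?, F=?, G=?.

A=Mon, B=Wed, C=Thu, D=Sat, E=Sun, F=Fri, G=Tue

A must be Mon (only option left).
That leaves C = Thu. So B, G can't be Thu.
D must be Sat (only option left). Remove Sat from G.
B's domain is down to {Wed}, so B = Wed. Strike Wed from E, F.
E has just one choice, so E = Sun.
That leaves F = Fri. Strike Fri from G.
G has just one choice, so G = Tue.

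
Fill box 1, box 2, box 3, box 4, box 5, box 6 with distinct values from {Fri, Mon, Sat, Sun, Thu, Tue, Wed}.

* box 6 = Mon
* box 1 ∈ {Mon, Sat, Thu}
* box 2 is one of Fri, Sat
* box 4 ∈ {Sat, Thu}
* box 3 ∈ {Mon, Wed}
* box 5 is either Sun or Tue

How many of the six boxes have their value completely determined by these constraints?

box 6's domain is down to {Mon}, so box 6 = Mon. Eliminate Mon elsewhere: box 1, box 3.
box 3 has just one choice, so box 3 = Wed.
box 1 and box 4 between them cover only {Sat, Thu} — a naked pair. Remove those values from box 2.
box 2 has just one choice, so box 2 = Fri.
Determined: box 2=Fri, box 3=Wed, box 6=Mon. The other boxes each still have more than one consistent value. That makes 3.

3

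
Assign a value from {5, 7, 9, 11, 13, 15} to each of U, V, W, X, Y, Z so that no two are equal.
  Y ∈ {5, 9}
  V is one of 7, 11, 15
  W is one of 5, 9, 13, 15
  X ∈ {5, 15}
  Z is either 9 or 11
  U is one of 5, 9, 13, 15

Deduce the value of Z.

11

The 6 variables together cover exactly {5, 7, 9, 11, 13, 15} — 6 values for 6 variables — and 7 appears only in V's list, so V = 7.
Among the 5 still-open variables, 11 fits only Z (and all 5 values in {5, 9, 11, 13, 15} must be used), so Z = 11.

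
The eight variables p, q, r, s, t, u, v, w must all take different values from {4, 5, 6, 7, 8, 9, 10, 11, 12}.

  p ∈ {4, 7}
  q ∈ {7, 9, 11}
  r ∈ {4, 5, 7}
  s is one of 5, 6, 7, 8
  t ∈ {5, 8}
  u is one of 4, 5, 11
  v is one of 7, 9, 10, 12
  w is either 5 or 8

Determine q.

9

t and w share exactly the 2 values {5, 8}; by pigeonhole those values go to them, so strike 5, 8 from r, s, u.
The 2 variables p and r are confined to {4, 7}, which locks those values in; drop them from q, s, u, v.
That leaves s = 6.
u's domain is down to {11}, so u = 11. Strike 11 from q.
So q = 9.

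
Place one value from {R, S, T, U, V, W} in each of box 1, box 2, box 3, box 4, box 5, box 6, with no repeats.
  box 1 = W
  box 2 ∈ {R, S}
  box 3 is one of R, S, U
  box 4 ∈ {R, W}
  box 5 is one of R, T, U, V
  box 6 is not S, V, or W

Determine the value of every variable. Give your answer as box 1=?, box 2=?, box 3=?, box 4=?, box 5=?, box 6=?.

box 1=W, box 2=S, box 3=U, box 4=R, box 5=V, box 6=T

box 1's domain is down to {W}, so box 1 = W. Strike W from box 4.
box 4's domain is down to {R}, so box 4 = R. Remove R from box 2, box 3, box 5, box 6.
box 2 must be S (only option left). Remove S from box 3.
box 3 has just one choice, so box 3 = U. Remove U from box 5, box 6.
box 6 must be T (only option left). Remove T from box 5.
That leaves box 5 = V.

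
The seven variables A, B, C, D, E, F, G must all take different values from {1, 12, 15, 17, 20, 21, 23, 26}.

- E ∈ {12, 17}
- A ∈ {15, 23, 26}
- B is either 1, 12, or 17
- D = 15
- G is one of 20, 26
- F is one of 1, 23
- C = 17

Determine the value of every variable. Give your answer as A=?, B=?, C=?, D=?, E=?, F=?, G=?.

C must be 17 (only option left). So B, E can't be 17.
D must be 15 (only option left). Remove 15 from A.
E's domain is down to {12}, so E = 12. Remove 12 from B.
B has just one choice, so B = 1. Strike 1 from F.
F must be 23 (only option left). Strike 23 from A.
A has just one choice, so A = 26. Remove 26 from G.
G has just one choice, so G = 20.

A=26, B=1, C=17, D=15, E=12, F=23, G=20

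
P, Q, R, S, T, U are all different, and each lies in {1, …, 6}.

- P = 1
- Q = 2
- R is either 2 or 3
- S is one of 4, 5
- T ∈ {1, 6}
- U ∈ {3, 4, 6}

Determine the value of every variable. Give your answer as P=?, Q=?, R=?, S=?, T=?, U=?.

P must be 1 (only option left). Eliminate 1 elsewhere: T.
That leaves Q = 2. Eliminate 2 elsewhere: R.
R's domain is down to {3}, so R = 3. Eliminate 3 elsewhere: U.
T's domain is down to {6}, so T = 6. Strike 6 from U.
U has just one choice, so U = 4. So S can't be 4.
That leaves S = 5.

P=1, Q=2, R=3, S=5, T=6, U=4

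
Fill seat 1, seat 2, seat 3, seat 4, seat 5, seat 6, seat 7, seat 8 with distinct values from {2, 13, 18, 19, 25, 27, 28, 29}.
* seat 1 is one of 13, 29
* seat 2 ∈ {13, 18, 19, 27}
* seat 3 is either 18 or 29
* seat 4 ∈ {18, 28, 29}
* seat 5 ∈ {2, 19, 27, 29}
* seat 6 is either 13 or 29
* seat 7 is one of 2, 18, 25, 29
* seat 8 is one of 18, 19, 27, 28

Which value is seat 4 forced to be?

The 8 variables together cover exactly {2, 13, 18, 19, 25, 27, 28, 29} — 8 values for 8 variables — and 25 appears only in seat 7's list, so seat 7 = 25.
Among the 7 still-open variables, 2 fits only seat 5 (and all 7 values in {2, 13, 18, 19, 27, 28, 29} must be used), so seat 5 = 2.
seat 1 and seat 6 share exactly the 2 values {13, 29}; by pigeonhole those values go to them, so strike 13, 29 from seat 2, seat 3, seat 4.
seat 3's domain is down to {18}, so seat 3 = 18. Strike 18 from seat 2, seat 4, seat 8.
So seat 4 = 28.

28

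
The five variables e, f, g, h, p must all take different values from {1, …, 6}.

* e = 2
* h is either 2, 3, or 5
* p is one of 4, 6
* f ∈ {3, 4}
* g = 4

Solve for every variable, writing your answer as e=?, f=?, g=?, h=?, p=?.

e's domain is down to {2}, so e = 2. So h can't be 2.
g has just one choice, so g = 4. Strike 4 from f, p.
p's domain is down to {6}, so p = 6.
f must be 3 (only option left). Eliminate 3 elsewhere: h.
h has just one choice, so h = 5.

e=2, f=3, g=4, h=5, p=6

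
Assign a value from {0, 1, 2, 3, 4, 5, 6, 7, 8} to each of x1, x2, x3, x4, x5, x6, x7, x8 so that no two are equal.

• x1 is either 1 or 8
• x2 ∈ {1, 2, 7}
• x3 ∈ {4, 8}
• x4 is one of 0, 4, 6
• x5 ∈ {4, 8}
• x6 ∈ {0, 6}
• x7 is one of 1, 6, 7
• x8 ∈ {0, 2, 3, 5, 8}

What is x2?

The 2 variables x3 and x5 are confined to {4, 8}, which locks those values in; drop them from x1, x4, x8.
x1 must be 1 (only option left). Remove 1 from x2, x7.
x4 and x6 between them cover only {0, 6} — a naked pair. Remove those values from x7, x8.
That leaves x7 = 7. Remove 7 from x2.
So x2 = 2.

2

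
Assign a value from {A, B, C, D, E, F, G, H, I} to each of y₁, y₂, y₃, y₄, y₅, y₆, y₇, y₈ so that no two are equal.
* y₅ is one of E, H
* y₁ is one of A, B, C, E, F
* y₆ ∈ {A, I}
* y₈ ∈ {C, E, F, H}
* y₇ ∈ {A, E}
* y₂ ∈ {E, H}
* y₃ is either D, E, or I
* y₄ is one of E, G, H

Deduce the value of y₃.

D

y₂ and y₅ between them cover only {E, H} — a naked pair. Remove those values from y₁, y₃, y₄, y₇, y₈.
That leaves y₄ = G.
That leaves y₇ = A. Eliminate A elsewhere: y₁, y₆.
That leaves y₆ = I. Eliminate I elsewhere: y₃.
So y₃ = D.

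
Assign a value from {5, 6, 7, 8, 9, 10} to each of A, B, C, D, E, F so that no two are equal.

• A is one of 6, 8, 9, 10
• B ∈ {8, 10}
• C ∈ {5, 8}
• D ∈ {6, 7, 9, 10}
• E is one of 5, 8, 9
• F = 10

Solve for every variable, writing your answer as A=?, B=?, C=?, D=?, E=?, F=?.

A=6, B=8, C=5, D=7, E=9, F=10

F's domain is down to {10}, so F = 10. Remove 10 from A, B, D.
B has just one choice, so B = 8. So A, C, E can't be 8.
C must be 5 (only option left). Remove 5 from E.
E must be 9 (only option left). Remove 9 from A, D.
A's domain is down to {6}, so A = 6. Strike 6 from D.
D's domain is down to {7}, so D = 7.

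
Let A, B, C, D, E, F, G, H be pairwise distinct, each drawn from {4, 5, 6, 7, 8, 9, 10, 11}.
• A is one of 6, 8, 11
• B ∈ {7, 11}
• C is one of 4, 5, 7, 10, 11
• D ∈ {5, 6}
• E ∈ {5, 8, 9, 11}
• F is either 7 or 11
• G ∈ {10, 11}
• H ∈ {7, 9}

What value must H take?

Among the 8 variables, 4 fits only C (and all 8 values in {4, 5, 6, 7, 8, 9, 10, 11} must be used), so C = 4.
The 7 still-open variables together cover exactly {5, 6, 7, 8, 9, 10, 11} — 7 values for 7 variables — and 10 appears only in G's list, so G = 10.
B and F share exactly the 2 values {7, 11}; by pigeonhole those values go to them, so strike 7, 11 from A, E, H.
So H = 9.

9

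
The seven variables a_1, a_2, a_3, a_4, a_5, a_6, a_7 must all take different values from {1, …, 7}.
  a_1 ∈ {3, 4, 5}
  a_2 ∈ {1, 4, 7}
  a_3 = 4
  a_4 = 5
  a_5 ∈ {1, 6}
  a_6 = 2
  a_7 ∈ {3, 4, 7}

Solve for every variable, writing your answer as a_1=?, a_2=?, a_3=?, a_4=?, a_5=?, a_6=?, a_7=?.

a_1=3, a_2=1, a_3=4, a_4=5, a_5=6, a_6=2, a_7=7

a_3 must be 4 (only option left). Remove 4 from a_1, a_2, a_7.
That leaves a_4 = 5. Strike 5 from a_1.
That leaves a_6 = 2.
a_1 must be 3 (only option left). Remove 3 from a_7.
a_7 must be 7 (only option left). Strike 7 from a_2.
a_2 must be 1 (only option left). Eliminate 1 elsewhere: a_5.
a_5 has just one choice, so a_5 = 6.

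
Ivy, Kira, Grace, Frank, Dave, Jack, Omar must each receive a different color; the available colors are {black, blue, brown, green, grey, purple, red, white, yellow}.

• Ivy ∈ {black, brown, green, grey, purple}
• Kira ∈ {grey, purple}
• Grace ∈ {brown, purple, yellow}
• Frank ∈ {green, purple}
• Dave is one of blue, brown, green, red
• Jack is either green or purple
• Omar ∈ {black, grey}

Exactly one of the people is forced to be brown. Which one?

The 2 variables Frank and Jack are confined to {green, purple}, which locks those values in; drop them from Ivy, Kira, Grace, Dave.
Kira has just one choice, so Kira = grey. Eliminate grey elsewhere: Ivy, Omar.
That leaves Omar = black. Remove black from Ivy.
So brown goes to Ivy.

Ivy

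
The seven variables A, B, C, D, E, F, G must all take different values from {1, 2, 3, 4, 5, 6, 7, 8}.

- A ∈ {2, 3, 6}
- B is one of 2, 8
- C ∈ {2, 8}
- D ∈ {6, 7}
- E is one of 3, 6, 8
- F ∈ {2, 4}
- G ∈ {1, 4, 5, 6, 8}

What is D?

B and C between them cover only {2, 8} — a naked pair. Remove those values from A, E, F, G.
F has just one choice, so F = 4. Remove 4 from G.
A and E share exactly the 2 values {3, 6}; by pigeonhole those values go to them, so strike 3, 6 from D, G.
So D = 7.

7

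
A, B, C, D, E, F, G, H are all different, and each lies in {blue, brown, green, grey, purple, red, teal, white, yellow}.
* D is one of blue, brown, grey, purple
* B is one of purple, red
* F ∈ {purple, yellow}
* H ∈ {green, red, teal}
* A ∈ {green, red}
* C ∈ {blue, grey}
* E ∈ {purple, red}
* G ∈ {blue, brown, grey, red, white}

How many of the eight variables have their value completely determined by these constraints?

3

The 2 variables B and E are confined to {purple, red}, which locks those values in; drop them from A, D, F, G, H.
A has just one choice, so A = green. So H can't be green.
F's domain is down to {yellow}, so F = yellow.
H's domain is down to {teal}, so H = teal.
Determined: A=green, F=yellow, H=teal. The other variables each still have more than one consistent value. That makes 3.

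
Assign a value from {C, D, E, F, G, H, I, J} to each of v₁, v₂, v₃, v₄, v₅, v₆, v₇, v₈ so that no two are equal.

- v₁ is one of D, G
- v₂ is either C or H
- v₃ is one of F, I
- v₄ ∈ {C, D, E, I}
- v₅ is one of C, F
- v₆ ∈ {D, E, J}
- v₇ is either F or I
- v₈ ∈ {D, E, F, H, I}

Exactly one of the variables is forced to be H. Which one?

The 8 variables draw from only 8 values {C, D, E, F, G, H, I, J}, so each is used; only v₁ can be G, hence v₁ = G.
The 7 still-open variables draw from only 7 values {C, D, E, F, H, I, J}, so each is used; only v₆ can be J, hence v₆ = J.
The 2 variables v₃ and v₇ are confined to {F, I}, which locks those values in; drop them from v₄, v₅, v₈.
v₅ must be C (only option left). Eliminate C elsewhere: v₂, v₄.
So H goes to v₂.

v₂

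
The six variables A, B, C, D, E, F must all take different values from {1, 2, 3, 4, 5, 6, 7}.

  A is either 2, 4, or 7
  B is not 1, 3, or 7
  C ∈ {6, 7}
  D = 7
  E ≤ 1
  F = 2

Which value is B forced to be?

D must be 7 (only option left). Remove 7 from A, C.
That leaves E = 1.
F's domain is down to {2}, so F = 2. Remove 2 from A, B.
A's domain is down to {4}, so A = 4. Strike 4 from B.
C has just one choice, so C = 6. Remove 6 from B.
So B = 5.

5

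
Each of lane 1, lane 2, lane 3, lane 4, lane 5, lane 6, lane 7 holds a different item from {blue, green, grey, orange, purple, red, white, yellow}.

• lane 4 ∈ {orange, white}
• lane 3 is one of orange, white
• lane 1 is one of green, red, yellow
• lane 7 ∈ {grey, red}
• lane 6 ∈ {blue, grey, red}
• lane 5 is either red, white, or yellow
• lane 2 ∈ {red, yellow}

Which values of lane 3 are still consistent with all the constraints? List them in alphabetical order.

Among the 7 variables, blue fits only lane 6 (and all 7 values in {blue, green, grey, orange, red, white, yellow} must be used), so lane 6 = blue.
The 6 still-open variables together cover exactly {green, grey, orange, red, white, yellow} — 6 values for 6 variables — and green appears only in lane 1's list, so lane 1 = green.
The 5 still-open variables draw from only 5 values {grey, orange, red, white, yellow}, so each is used; only lane 7 can be grey, hence lane 7 = grey.
The 2 variables lane 3 and lane 4 are confined to {orange, white}, which locks those values in; drop them from lane 5.
No further eliminations apply; lane 3 can still be any of orange, white.

orange, white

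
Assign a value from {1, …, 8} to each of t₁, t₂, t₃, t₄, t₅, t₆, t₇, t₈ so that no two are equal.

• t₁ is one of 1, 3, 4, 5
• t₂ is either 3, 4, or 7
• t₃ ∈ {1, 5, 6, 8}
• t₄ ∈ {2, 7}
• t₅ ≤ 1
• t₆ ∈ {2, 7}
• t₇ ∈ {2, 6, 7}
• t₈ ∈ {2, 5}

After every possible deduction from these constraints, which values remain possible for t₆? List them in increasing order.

t₅ has just one choice, so t₅ = 1. So t₁, t₃ can't be 1.
The 7 still-open variables together cover exactly {2, 3, 4, 5, 6, 7, 8} — 7 values for 7 variables — and 8 appears only in t₃'s list, so t₃ = 8.
The 6 still-open variables draw from only 6 values {2, 3, 4, 5, 6, 7}, so each is used; only t₇ can be 6, hence t₇ = 6.
t₄ and t₆ share exactly the 2 values {2, 7}; by pigeonhole those values go to them, so strike 2, 7 from t₂, t₈.
t₈'s domain is down to {5}, so t₈ = 5. Remove 5 from t₁.
No further eliminations apply; t₆ can still be any of 2, 7.

2, 7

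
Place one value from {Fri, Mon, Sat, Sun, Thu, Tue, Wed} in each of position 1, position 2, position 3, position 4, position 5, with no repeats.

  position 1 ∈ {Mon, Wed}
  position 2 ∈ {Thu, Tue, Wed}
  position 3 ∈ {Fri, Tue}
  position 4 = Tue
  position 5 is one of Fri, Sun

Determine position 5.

Sun

position 4 has just one choice, so position 4 = Tue. Remove Tue from position 2, position 3.
position 3's domain is down to {Fri}, so position 3 = Fri. Remove Fri from position 5.
So position 5 = Sun.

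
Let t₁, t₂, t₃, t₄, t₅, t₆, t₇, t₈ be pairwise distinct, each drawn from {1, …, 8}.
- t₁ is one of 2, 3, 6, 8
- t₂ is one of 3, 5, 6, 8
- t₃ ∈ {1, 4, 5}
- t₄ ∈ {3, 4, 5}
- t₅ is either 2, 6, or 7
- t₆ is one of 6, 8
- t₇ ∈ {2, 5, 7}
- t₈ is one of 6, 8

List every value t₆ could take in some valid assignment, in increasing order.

Among the 8 variables, 1 fits only t₃ (and all 8 values in {1, 2, 3, 4, 5, 6, 7, 8} must be used), so t₃ = 1.
The 7 still-open variables together cover exactly {2, 3, 4, 5, 6, 7, 8} — 7 values for 7 variables — and 4 appears only in t₄'s list, so t₄ = 4.
t₆ and t₈ share exactly the 2 values {6, 8}; by pigeonhole those values go to them, so strike 6, 8 from t₁, t₂, t₅.
No further eliminations apply; t₆ can still be any of 6, 8.

6, 8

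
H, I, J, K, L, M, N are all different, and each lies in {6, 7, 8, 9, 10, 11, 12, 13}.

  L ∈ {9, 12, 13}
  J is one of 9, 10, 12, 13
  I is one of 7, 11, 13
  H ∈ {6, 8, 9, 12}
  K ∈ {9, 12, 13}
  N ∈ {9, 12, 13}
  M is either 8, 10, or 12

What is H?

6

K, L, N share exactly the 3 values {9, 12, 13}; by pigeonhole those values go to them, so strike 9, 12, 13 from H, I, J, M.
J has just one choice, so J = 10. So M can't be 10.
M has just one choice, so M = 8. Strike 8 from H.
So H = 6.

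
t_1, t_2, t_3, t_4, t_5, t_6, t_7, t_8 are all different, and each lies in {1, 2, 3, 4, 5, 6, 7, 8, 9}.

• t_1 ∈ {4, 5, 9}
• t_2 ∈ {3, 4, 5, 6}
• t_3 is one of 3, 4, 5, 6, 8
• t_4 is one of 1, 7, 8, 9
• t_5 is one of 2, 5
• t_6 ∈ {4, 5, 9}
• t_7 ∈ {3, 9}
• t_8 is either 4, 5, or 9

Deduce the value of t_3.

t_1, t_6, t_8 share exactly the 3 values {4, 5, 9}; by pigeonhole those values go to them, so strike 4, 5, 9 from t_2, t_3, t_4, t_5, t_7.
That leaves t_5 = 2.
t_7's domain is down to {3}, so t_7 = 3. Remove 3 from t_2, t_3.
t_2's domain is down to {6}, so t_2 = 6. Remove 6 from t_3.
So t_3 = 8.

8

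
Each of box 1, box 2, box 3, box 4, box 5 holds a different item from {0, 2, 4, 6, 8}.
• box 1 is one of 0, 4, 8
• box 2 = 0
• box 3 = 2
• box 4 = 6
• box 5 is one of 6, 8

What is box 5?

box 2's domain is down to {0}, so box 2 = 0. Remove 0 from box 1.
box 3 must be 2 (only option left).
box 4 must be 6 (only option left). Strike 6 from box 5.
So box 5 = 8.

8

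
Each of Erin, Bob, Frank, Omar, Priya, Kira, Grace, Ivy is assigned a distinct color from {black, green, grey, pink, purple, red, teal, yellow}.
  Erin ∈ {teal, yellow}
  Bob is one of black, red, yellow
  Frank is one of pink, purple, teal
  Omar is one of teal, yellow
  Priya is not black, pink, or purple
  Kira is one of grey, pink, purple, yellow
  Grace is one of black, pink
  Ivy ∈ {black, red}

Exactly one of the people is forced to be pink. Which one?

Grace

The 8 variables draw from only 8 values {black, green, grey, pink, purple, red, teal, yellow}, so each is used; only Priya can be green, hence Priya = green.
The 7 still-open variables draw from only 7 values {black, grey, pink, purple, red, teal, yellow}, so each is used; only Kira can be grey, hence Kira = grey.
The 6 still-open variables draw from only 6 values {black, pink, purple, red, teal, yellow}, so each is used; only Frank can be purple, hence Frank = purple.
Among the 5 still-open variables, pink fits only Grace (and all 5 values in {black, pink, red, teal, yellow} must be used), so Grace = pink.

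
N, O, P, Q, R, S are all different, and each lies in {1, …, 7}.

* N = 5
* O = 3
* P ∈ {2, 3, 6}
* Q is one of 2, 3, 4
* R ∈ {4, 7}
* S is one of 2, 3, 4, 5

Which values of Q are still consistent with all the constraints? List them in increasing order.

2, 4

N must be 5 (only option left). So S can't be 5.
O's domain is down to {3}, so O = 3. Eliminate 3 elsewhere: P, Q, S.
The 4 still-open variables together cover exactly {2, 4, 6, 7} — 4 values for 4 variables — and 6 appears only in P's list, so P = 6.
The 3 still-open variables draw from only 3 values {2, 4, 7}, so each is used; only R can be 7, hence R = 7.
No further eliminations apply; Q can still be any of 2, 4.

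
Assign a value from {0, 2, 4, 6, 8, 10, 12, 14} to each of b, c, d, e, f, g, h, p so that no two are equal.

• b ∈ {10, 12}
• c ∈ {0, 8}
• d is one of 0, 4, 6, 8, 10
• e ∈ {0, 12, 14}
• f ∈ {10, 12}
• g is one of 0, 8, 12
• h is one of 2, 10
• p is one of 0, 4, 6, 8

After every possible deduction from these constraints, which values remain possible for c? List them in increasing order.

0, 8

Among the 8 variables, 2 fits only h (and all 8 values in {0, 2, 4, 6, 8, 10, 12, 14} must be used), so h = 2.
Among the 7 still-open variables, 14 fits only e (and all 7 values in {0, 4, 6, 8, 10, 12, 14} must be used), so e = 14.
The 2 variables b and f are confined to {10, 12}, which locks those values in; drop them from d, g.
c and g share exactly the 2 values {0, 8}; by pigeonhole those values go to them, so strike 0, 8 from d, p.
No further eliminations apply; c can still be any of 0, 8.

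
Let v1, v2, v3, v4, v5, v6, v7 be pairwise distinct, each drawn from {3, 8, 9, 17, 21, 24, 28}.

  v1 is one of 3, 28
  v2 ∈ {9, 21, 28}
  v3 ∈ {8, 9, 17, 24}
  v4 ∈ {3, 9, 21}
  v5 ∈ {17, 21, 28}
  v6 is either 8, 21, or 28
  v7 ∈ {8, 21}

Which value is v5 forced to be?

17

Among the 7 variables, 24 fits only v3 (and all 7 values in {3, 8, 9, 17, 21, 24, 28} must be used), so v3 = 24.
The 6 still-open variables together cover exactly {3, 8, 9, 17, 21, 28} — 6 values for 6 variables — and 17 appears only in v5's list, so v5 = 17.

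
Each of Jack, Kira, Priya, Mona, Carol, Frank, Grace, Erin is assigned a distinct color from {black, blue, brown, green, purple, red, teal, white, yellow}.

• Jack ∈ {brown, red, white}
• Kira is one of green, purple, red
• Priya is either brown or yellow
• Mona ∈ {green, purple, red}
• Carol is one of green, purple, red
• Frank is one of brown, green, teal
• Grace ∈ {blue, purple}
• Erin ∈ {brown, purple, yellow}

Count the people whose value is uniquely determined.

The 8 variables together cover exactly {blue, brown, green, purple, red, teal, white, yellow} — 8 values for 8 variables — and blue appears only in Grace's list, so Grace = blue.
The 7 still-open variables draw from only 7 values {brown, green, purple, red, teal, white, yellow}, so each is used; only Frank can be teal, hence Frank = teal.
Among the 6 still-open variables, white fits only Jack (and all 6 values in {brown, green, purple, red, white, yellow} must be used), so Jack = white.
Kira, Mona, Carol between them cover only {green, purple, red} — a naked triple. Remove those values from Erin.
Determined: Jack=white, Frank=teal, Grace=blue. The other people each still have more than one consistent value. That makes 3.

3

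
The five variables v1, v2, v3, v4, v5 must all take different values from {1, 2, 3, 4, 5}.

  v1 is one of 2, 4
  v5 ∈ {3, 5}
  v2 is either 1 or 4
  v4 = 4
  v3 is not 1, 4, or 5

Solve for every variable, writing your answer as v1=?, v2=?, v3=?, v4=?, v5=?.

v1=2, v2=1, v3=3, v4=4, v5=5

v4's domain is down to {4}, so v4 = 4. Eliminate 4 elsewhere: v1, v2.
v1's domain is down to {2}, so v1 = 2. Remove 2 from v3.
v2 must be 1 (only option left).
v3 has just one choice, so v3 = 3. Strike 3 from v5.
v5's domain is down to {5}, so v5 = 5.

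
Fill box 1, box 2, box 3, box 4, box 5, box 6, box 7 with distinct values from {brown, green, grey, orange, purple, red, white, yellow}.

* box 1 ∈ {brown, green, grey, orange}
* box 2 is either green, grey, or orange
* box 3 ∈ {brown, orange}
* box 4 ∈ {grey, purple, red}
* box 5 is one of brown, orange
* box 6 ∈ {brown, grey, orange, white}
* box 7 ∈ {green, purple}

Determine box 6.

Among the 7 variables, red fits only box 4 (and all 7 values in {brown, green, grey, orange, purple, red, white} must be used), so box 4 = red.
The 6 still-open variables together cover exactly {brown, green, grey, orange, purple, white} — 6 values for 6 variables — and purple appears only in box 7's list, so box 7 = purple.
Among the 5 still-open variables, white fits only box 6 (and all 5 values in {brown, green, grey, orange, white} must be used), so box 6 = white.

white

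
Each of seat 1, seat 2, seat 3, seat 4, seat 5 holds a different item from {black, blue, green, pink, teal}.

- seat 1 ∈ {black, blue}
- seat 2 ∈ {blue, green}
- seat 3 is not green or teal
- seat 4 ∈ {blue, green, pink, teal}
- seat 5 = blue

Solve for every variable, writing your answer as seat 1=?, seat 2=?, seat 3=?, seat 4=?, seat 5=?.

seat 5's domain is down to {blue}, so seat 5 = blue. Eliminate blue elsewhere: seat 1, seat 2, seat 3, seat 4.
seat 1 has just one choice, so seat 1 = black. So seat 3 can't be black.
seat 2's domain is down to {green}, so seat 2 = green. Remove green from seat 4.
That leaves seat 3 = pink. Remove pink from seat 4.
seat 4's domain is down to {teal}, so seat 4 = teal.

seat 1=black, seat 2=green, seat 3=pink, seat 4=teal, seat 5=blue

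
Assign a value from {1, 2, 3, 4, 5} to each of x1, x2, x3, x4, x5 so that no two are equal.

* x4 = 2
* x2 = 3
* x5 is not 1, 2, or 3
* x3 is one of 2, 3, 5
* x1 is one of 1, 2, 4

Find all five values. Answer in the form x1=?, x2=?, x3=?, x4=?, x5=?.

x2's domain is down to {3}, so x2 = 3. So x3 can't be 3.
That leaves x4 = 2. Strike 2 from x1, x3.
x3 must be 5 (only option left). Eliminate 5 elsewhere: x5.
x5 must be 4 (only option left). Strike 4 from x1.
x1 must be 1 (only option left).

x1=1, x2=3, x3=5, x4=2, x5=4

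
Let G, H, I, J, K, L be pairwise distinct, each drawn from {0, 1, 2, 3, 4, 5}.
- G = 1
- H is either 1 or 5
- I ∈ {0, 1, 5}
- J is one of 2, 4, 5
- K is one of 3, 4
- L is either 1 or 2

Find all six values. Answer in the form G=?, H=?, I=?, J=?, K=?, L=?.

G=1, H=5, I=0, J=4, K=3, L=2

G has just one choice, so G = 1. Strike 1 from H, I, L.
H's domain is down to {5}, so H = 5. Remove 5 from I, J.
That leaves I = 0.
L has just one choice, so L = 2. Strike 2 from J.
That leaves J = 4. Strike 4 from K.
That leaves K = 3.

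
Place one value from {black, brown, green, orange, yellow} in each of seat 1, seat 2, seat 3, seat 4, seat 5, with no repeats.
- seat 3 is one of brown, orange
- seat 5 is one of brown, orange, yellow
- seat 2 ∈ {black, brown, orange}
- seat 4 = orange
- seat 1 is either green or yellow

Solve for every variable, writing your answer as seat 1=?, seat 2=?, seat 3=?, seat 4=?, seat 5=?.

seat 1=green, seat 2=black, seat 3=brown, seat 4=orange, seat 5=yellow

seat 4's domain is down to {orange}, so seat 4 = orange. Eliminate orange elsewhere: seat 2, seat 3, seat 5.
seat 3's domain is down to {brown}, so seat 3 = brown. Remove brown from seat 2, seat 5.
seat 5 must be yellow (only option left). Strike yellow from seat 1.
That leaves seat 1 = green.
seat 2's domain is down to {black}, so seat 2 = black.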